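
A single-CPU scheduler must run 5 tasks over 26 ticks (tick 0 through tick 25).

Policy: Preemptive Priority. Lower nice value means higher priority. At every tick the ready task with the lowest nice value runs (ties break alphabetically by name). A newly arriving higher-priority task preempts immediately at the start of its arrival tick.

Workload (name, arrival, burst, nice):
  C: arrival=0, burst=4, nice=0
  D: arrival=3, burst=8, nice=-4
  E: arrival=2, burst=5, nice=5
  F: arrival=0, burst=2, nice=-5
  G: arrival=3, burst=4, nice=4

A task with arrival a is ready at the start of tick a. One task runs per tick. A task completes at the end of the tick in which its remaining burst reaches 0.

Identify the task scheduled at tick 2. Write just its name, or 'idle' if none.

running at tick 2 = C

t=0: ready={C,F} → run F
t=1: ready={C,F} → run F
t=2: ready={C,E} → run C
t=3: ready={C,D,E,G} → run D
t=4: ready={C,D,E,G} → run D
t=5: ready={C,D,E,G} → run D
t=6: ready={C,D,E,G} → run D
t=7: ready={C,D,E,G} → run D
t=8: ready={C,D,E,G} → run D
t=9: ready={C,D,E,G} → run D
t=10: ready={C,D,E,G} → run D
t=11: ready={C,E,G} → run C
t=12: ready={C,E,G} → run C
t=13: ready={C,E,G} → run C
t=14: ready={E,G} → run G
t=15: ready={E,G} → run G
t=16: ready={E,G} → run G
t=17: ready={E,G} → run G
t=18: ready={E} → run E
t=19: ready={E} → run E
t=20: ready={E} → run E
t=21: ready={E} → run E
t=22: ready={E} → run E
t=23: (idle)
t=24: (idle)
t=25: (idle)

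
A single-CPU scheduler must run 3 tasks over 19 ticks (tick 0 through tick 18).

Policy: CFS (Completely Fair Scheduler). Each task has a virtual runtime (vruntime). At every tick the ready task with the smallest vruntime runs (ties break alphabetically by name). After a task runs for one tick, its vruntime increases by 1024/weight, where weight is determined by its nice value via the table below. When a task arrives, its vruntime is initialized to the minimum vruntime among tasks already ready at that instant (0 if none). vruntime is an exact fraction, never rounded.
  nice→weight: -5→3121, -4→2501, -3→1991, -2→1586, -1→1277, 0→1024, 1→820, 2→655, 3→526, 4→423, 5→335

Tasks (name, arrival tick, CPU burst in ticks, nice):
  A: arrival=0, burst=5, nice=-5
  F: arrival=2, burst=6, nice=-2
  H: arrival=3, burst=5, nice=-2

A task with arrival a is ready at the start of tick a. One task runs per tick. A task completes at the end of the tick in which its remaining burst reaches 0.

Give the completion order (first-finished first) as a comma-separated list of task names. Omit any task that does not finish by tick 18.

completion order = A, H, F

t=0: vr[A=0] → run A
t=1: vr[A=1024/3121] → run A
t=2: vr[A=2048/3121 F=2048/3121] → run A
t=3: vr[A=3072/3121 F=2048/3121 H=2048/3121] → run F
t=4: vr[A=3072/3121 F=3222016/2474953 H=2048/3121] → run H
t=5: vr[A=3072/3121 F=3222016/2474953 H=3222016/2474953] → run A
t=6: vr[A=4096/3121 F=3222016/2474953 H=3222016/2474953] → run F
t=7: vr[A=4096/3121 F=4819968/2474953 H=3222016/2474953] → run H
t=8: vr[A=4096/3121 F=4819968/2474953 H=4819968/2474953] → run A
t=9: vr[F=4819968/2474953 H=4819968/2474953] → run F
t=10: vr[F=6417920/2474953 H=4819968/2474953] → run H
t=11: vr[F=6417920/2474953 H=6417920/2474953] → run F
t=12: vr[F=8015872/2474953 H=6417920/2474953] → run H
t=13: vr[F=8015872/2474953 H=8015872/2474953] → run F
t=14: vr[F=9613824/2474953 H=8015872/2474953] → run H
t=15: vr[F=9613824/2474953] → run F
t=16: (idle)
t=17: (idle)
t=18: (idle)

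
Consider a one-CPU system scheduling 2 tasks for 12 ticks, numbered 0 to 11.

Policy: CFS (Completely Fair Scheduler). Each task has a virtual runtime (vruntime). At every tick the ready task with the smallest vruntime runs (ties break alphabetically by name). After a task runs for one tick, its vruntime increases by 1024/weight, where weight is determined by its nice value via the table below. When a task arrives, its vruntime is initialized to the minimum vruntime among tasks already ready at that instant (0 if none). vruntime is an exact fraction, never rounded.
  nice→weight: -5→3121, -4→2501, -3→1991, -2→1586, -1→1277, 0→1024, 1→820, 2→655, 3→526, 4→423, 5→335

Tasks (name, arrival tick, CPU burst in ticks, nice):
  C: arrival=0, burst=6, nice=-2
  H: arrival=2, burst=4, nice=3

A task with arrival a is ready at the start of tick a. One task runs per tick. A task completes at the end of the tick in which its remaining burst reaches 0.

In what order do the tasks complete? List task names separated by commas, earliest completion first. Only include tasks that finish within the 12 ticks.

t=0: vr[C=0] → run C
t=1: vr[C=512/793] → run C
t=2: vr[C=1024/793 H=1024/793] → run C
t=3: vr[C=1536/793 H=1024/793] → run H
t=4: vr[C=1536/793 H=675328/208559] → run C
t=5: vr[C=2048/793 H=675328/208559] → run C
t=6: vr[C=2560/793 H=675328/208559] → run C
t=7: vr[H=675328/208559] → run H
t=8: vr[H=1081344/208559] → run H
t=9: vr[H=1487360/208559] → run H
t=10: (idle)
t=11: (idle)

completion order = C, H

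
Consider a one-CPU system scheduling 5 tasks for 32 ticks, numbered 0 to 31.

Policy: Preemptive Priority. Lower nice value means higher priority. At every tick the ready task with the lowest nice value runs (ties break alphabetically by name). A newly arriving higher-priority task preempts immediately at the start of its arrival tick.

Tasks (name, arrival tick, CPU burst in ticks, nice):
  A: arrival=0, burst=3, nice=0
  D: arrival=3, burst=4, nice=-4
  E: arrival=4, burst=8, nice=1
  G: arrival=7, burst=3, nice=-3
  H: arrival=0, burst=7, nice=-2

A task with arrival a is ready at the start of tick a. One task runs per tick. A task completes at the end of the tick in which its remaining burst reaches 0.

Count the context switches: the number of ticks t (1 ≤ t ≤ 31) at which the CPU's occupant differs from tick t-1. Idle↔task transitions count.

context switches = 6

t=0: ready={A,H} → run H
t=1: ready={A,H} → run H
t=2: ready={A,H} → run H
t=3: ready={A,D,H} → run D
t=4: ready={A,D,E,H} → run D
t=5: ready={A,D,E,H} → run D
t=6: ready={A,D,E,H} → run D
t=7: ready={A,E,G,H} → run G
t=8: ready={A,E,G,H} → run G
t=9: ready={A,E,G,H} → run G
t=10: ready={A,E,H} → run H
t=11: ready={A,E,H} → run H
t=12: ready={A,E,H} → run H
t=13: ready={A,E,H} → run H
t=14: ready={A,E} → run A
t=15: ready={A,E} → run A
t=16: ready={A,E} → run A
t=17: ready={E} → run E
t=18: ready={E} → run E
t=19: ready={E} → run E
t=20: ready={E} → run E
t=21: ready={E} → run E
t=22: ready={E} → run E
t=23: ready={E} → run E
t=24: ready={E} → run E
t=25: (idle)
t=26: (idle)
t=27: (idle)
t=28: (idle)
t=29: (idle)
t=30: (idle)
t=31: (idle)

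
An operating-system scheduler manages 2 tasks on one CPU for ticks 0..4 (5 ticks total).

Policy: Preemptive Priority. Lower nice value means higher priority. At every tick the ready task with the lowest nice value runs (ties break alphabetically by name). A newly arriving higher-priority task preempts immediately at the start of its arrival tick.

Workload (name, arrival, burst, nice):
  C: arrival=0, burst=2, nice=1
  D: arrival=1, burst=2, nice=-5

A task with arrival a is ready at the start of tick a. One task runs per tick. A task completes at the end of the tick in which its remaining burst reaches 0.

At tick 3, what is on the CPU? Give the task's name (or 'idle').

running at tick 3 = C

t=0: ready={C} → run C
t=1: ready={C,D} → run D
t=2: ready={C,D} → run D
t=3: ready={C} → run C
t=4: (idle)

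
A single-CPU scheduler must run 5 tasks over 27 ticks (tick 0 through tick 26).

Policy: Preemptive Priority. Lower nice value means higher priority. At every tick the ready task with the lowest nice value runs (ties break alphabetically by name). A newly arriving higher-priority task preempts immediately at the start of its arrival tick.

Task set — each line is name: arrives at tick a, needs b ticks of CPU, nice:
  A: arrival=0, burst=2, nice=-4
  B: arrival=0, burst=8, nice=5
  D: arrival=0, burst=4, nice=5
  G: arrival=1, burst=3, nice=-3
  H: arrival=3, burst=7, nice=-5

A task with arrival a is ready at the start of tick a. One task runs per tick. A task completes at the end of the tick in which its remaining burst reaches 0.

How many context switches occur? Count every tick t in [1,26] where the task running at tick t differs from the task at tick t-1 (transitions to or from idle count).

t=0: ready={A,B,D} → run A
t=1: ready={A,B,D,G} → run A
t=2: ready={B,D,G} → run G
t=3: ready={B,D,G,H} → run H
t=4: ready={B,D,G,H} → run H
t=5: ready={B,D,G,H} → run H
t=6: ready={B,D,G,H} → run H
t=7: ready={B,D,G,H} → run H
t=8: ready={B,D,G,H} → run H
t=9: ready={B,D,G,H} → run H
t=10: ready={B,D,G} → run G
t=11: ready={B,D,G} → run G
t=12: ready={B,D} → run B
t=13: ready={B,D} → run B
t=14: ready={B,D} → run B
t=15: ready={B,D} → run B
t=16: ready={B,D} → run B
t=17: ready={B,D} → run B
t=18: ready={B,D} → run B
t=19: ready={B,D} → run B
t=20: ready={D} → run D
t=21: ready={D} → run D
t=22: ready={D} → run D
t=23: ready={D} → run D
t=24: (idle)
t=25: (idle)
t=26: (idle)

context switches = 6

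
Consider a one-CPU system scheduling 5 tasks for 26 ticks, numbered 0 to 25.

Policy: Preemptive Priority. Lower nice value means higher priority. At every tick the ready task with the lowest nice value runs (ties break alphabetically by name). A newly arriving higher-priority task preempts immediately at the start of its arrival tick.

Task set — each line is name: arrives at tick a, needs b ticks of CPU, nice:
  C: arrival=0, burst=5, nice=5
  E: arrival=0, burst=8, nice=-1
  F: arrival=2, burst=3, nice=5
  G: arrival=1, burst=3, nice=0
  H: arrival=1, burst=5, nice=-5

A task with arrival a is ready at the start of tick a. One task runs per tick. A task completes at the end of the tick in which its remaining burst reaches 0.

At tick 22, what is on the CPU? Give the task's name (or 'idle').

t=0: ready={C,E} → run E
t=1: ready={C,E,G,H} → run H
t=2: ready={C,E,F,G,H} → run H
t=3: ready={C,E,F,G,H} → run H
t=4: ready={C,E,F,G,H} → run H
t=5: ready={C,E,F,G,H} → run H
t=6: ready={C,E,F,G} → run E
t=7: ready={C,E,F,G} → run E
t=8: ready={C,E,F,G} → run E
t=9: ready={C,E,F,G} → run E
t=10: ready={C,E,F,G} → run E
t=11: ready={C,E,F,G} → run E
t=12: ready={C,E,F,G} → run E
t=13: ready={C,F,G} → run G
t=14: ready={C,F,G} → run G
t=15: ready={C,F,G} → run G
t=16: ready={C,F} → run C
t=17: ready={C,F} → run C
t=18: ready={C,F} → run C
t=19: ready={C,F} → run C
t=20: ready={C,F} → run C
t=21: ready={F} → run F
t=22: ready={F} → run F
t=23: ready={F} → run F
t=24: (idle)
t=25: (idle)

running at tick 22 = F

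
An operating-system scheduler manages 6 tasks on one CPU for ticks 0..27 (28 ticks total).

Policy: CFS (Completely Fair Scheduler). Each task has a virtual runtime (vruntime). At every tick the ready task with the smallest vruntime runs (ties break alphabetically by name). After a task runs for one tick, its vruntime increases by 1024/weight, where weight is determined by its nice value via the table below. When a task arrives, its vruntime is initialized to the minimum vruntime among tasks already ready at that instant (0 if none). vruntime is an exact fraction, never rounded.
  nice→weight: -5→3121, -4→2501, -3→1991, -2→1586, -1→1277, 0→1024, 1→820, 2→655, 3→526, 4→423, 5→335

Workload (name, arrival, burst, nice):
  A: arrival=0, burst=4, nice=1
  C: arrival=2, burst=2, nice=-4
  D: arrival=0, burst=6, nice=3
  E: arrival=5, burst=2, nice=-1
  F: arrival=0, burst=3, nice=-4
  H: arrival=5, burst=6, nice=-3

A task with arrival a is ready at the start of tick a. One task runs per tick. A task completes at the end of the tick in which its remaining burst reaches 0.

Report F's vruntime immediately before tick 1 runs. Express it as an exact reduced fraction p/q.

t=0: vr[A=0 D=0 F=0] → run A
t=1: vr[A=256/205 D=0 F=0] → run D
t=2: vr[A=256/205 C=0 D=512/263 F=0] → run C
t=3: vr[A=256/205 C=1024/2501 D=512/263 F=0] → run F
t=4: vr[A=256/205 C=1024/2501 D=512/263 F=1024/2501] → run C
t=5: vr[A=256/205 D=512/263 E=1024/2501 F=1024/2501 H=1024/2501] → run E
t=6: vr[A=256/205 D=512/263 E=3868672/3193777 F=1024/2501 H=1024/2501] → run F
t=7: vr[A=256/205 D=512/263 E=3868672/3193777 F=2048/2501 H=1024/2501] → run H
t=8: vr[A=256/205 D=512/263 E=3868672/3193777 F=2048/2501 H=4599808/4979491] → run F
t=9: vr[A=256/205 D=512/263 E=3868672/3193777 H=4599808/4979491] → run H
t=10: vr[A=256/205 D=512/263 E=3868672/3193777 H=7160832/4979491] → run E
t=11: vr[A=256/205 D=512/263 H=7160832/4979491] → run A
t=12: vr[A=512/205 D=512/263 H=7160832/4979491] → run H
t=13: vr[A=512/205 D=512/263 H=9721856/4979491] → run D
t=14: vr[A=512/205 D=1024/263 H=9721856/4979491] → run H
t=15: vr[A=512/205 D=1024/263 H=12282880/4979491] → run H
t=16: vr[A=512/205 D=1024/263 H=14843904/4979491] → run A
t=17: vr[A=768/205 D=1024/263 H=14843904/4979491] → run H
t=18: vr[A=768/205 D=1024/263] → run A
t=19: vr[D=1024/263] → run D
t=20: vr[D=1536/263] → run D
t=21: vr[D=2048/263] → run D
t=22: vr[D=2560/263] → run D
t=23: (idle)
t=24: (idle)
t=25: (idle)
t=26: (idle)
t=27: (idle)

vruntime(F, start of tick 1) = 0/1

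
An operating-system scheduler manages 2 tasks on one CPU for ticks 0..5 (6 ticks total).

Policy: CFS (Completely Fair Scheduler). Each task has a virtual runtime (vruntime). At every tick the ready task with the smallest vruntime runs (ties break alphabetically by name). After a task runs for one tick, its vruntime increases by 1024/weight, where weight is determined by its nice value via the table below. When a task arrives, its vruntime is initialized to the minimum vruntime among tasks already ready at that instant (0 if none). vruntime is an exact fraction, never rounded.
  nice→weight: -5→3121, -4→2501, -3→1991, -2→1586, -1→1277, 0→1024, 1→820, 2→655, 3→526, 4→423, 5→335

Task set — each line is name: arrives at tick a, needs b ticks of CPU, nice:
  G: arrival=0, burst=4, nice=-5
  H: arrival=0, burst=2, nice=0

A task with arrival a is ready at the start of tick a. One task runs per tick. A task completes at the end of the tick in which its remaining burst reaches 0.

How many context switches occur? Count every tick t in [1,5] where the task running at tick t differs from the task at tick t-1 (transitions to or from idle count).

t=0: vr[G=0 H=0] → run G
t=1: vr[G=1024/3121 H=0] → run H
t=2: vr[G=1024/3121 H=1] → run G
t=3: vr[G=2048/3121 H=1] → run G
t=4: vr[G=3072/3121 H=1] → run G
t=5: vr[H=1] → run H

context switches = 3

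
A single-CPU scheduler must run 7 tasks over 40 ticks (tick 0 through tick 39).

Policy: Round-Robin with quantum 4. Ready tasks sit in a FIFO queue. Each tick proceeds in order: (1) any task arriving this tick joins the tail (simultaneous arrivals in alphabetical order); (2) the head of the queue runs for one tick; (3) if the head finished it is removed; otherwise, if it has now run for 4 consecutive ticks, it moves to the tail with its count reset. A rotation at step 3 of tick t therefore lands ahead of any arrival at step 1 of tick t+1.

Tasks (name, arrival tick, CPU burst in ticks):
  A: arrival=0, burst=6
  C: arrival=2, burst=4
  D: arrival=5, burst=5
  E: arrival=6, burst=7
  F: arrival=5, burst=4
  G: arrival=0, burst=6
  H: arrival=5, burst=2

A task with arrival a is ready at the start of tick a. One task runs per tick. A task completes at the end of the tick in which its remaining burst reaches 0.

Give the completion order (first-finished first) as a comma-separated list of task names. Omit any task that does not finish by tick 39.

t=0: queue=[A,G] q_used=0 → run A
t=1: queue=[A,G] q_used=1 → run A
t=2: queue=[A,G,C] q_used=2 → run A
t=3: queue=[A,G,C] q_used=3 → run A
t=4: queue=[G,C,A] q_used=0 → run G
t=5: queue=[G,C,A,D,F,H] q_used=1 → run G
t=6: queue=[G,C,A,D,F,H,E] q_used=2 → run G
t=7: queue=[G,C,A,D,F,H,E] q_used=3 → run G
t=8: queue=[C,A,D,F,H,E,G] q_used=0 → run C
t=9: queue=[C,A,D,F,H,E,G] q_used=1 → run C
t=10: queue=[C,A,D,F,H,E,G] q_used=2 → run C
t=11: queue=[C,A,D,F,H,E,G] q_used=3 → run C
t=12: queue=[A,D,F,H,E,G] q_used=0 → run A
t=13: queue=[A,D,F,H,E,G] q_used=1 → run A
t=14: queue=[D,F,H,E,G] q_used=0 → run D
t=15: queue=[D,F,H,E,G] q_used=1 → run D
t=16: queue=[D,F,H,E,G] q_used=2 → run D
t=17: queue=[D,F,H,E,G] q_used=3 → run D
t=18: queue=[F,H,E,G,D] q_used=0 → run F
t=19: queue=[F,H,E,G,D] q_used=1 → run F
t=20: queue=[F,H,E,G,D] q_used=2 → run F
t=21: queue=[F,H,E,G,D] q_used=3 → run F
t=22: queue=[H,E,G,D] q_used=0 → run H
t=23: queue=[H,E,G,D] q_used=1 → run H
t=24: queue=[E,G,D] q_used=0 → run E
t=25: queue=[E,G,D] q_used=1 → run E
t=26: queue=[E,G,D] q_used=2 → run E
t=27: queue=[E,G,D] q_used=3 → run E
t=28: queue=[G,D,E] q_used=0 → run G
t=29: queue=[G,D,E] q_used=1 → run G
t=30: queue=[D,E] q_used=0 → run D
t=31: queue=[E] q_used=0 → run E
t=32: queue=[E] q_used=1 → run E
t=33: queue=[E] q_used=2 → run E
t=34: (idle)
t=35: (idle)
t=36: (idle)
t=37: (idle)
t=38: (idle)
t=39: (idle)

completion order = C, A, F, H, G, D, E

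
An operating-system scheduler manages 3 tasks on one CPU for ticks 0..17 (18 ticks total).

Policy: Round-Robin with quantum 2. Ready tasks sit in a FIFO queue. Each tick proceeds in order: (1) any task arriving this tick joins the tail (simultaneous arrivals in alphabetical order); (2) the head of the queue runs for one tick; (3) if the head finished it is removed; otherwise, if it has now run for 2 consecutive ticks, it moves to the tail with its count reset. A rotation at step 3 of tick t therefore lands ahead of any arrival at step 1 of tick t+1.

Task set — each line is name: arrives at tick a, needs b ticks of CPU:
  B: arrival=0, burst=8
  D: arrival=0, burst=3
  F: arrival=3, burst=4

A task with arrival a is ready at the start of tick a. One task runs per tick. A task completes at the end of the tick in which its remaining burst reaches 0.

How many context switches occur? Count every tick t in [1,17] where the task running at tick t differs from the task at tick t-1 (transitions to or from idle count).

t=0: queue=[B,D] q_used=0 → run B
t=1: queue=[B,D] q_used=1 → run B
t=2: queue=[D,B] q_used=0 → run D
t=3: queue=[D,B,F] q_used=1 → run D
t=4: queue=[B,F,D] q_used=0 → run B
t=5: queue=[B,F,D] q_used=1 → run B
t=6: queue=[F,D,B] q_used=0 → run F
t=7: queue=[F,D,B] q_used=1 → run F
t=8: queue=[D,B,F] q_used=0 → run D
t=9: queue=[B,F] q_used=0 → run B
t=10: queue=[B,F] q_used=1 → run B
t=11: queue=[F,B] q_used=0 → run F
t=12: queue=[F,B] q_used=1 → run F
t=13: queue=[B] q_used=0 → run B
t=14: queue=[B] q_used=1 → run B
t=15: (idle)
t=16: (idle)
t=17: (idle)

context switches = 8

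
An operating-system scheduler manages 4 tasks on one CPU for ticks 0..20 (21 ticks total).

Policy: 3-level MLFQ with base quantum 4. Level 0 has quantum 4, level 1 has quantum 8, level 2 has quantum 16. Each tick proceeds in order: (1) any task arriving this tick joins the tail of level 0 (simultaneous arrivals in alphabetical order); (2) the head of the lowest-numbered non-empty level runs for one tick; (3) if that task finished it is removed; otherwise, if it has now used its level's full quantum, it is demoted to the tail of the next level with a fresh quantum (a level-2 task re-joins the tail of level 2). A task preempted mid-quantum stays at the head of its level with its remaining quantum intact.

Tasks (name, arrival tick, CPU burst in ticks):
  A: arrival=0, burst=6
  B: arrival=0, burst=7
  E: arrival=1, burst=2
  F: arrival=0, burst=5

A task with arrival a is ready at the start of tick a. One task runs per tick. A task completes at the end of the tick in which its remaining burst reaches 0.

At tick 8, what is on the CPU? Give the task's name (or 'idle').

t=0: L0/L1/L2 = ABF/-/- → run A
t=1: L0/L1/L2 = ABFE/-/- → run A
t=2: L0/L1/L2 = ABFE/-/- → run A
t=3: L0/L1/L2 = ABFE/-/- → run A
t=4: L0/L1/L2 = BFE/A/- → run B
t=5: L0/L1/L2 = BFE/A/- → run B
t=6: L0/L1/L2 = BFE/A/- → run B
t=7: L0/L1/L2 = BFE/A/- → run B
t=8: L0/L1/L2 = FE/AB/- → run F
t=9: L0/L1/L2 = FE/AB/- → run F
t=10: L0/L1/L2 = FE/AB/- → run F
t=11: L0/L1/L2 = FE/AB/- → run F
t=12: L0/L1/L2 = E/ABF/- → run E
t=13: L0/L1/L2 = E/ABF/- → run E
t=14: L0/L1/L2 = -/ABF/- → run A
t=15: L0/L1/L2 = -/ABF/- → run A
t=16: L0/L1/L2 = -/BF/- → run B
t=17: L0/L1/L2 = -/BF/- → run B
t=18: L0/L1/L2 = -/BF/- → run B
t=19: L0/L1/L2 = -/F/- → run F
t=20: (idle)

running at tick 8 = F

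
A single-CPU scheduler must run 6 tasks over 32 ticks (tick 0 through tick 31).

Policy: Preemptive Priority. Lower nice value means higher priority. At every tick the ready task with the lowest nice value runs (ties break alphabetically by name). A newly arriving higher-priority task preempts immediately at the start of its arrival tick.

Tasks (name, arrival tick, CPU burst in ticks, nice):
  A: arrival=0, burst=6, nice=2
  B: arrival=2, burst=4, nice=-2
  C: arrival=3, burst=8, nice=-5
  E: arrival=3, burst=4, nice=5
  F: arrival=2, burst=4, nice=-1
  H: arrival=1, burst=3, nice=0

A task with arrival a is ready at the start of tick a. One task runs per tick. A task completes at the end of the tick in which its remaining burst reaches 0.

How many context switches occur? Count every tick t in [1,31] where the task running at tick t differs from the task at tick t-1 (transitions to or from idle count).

t=0: ready={A} → run A
t=1: ready={A,H} → run H
t=2: ready={A,B,F,H} → run B
t=3: ready={A,B,C,E,F,H} → run C
t=4: ready={A,B,C,E,F,H} → run C
t=5: ready={A,B,C,E,F,H} → run C
t=6: ready={A,B,C,E,F,H} → run C
t=7: ready={A,B,C,E,F,H} → run C
t=8: ready={A,B,C,E,F,H} → run C
t=9: ready={A,B,C,E,F,H} → run C
t=10: ready={A,B,C,E,F,H} → run C
t=11: ready={A,B,E,F,H} → run B
t=12: ready={A,B,E,F,H} → run B
t=13: ready={A,B,E,F,H} → run B
t=14: ready={A,E,F,H} → run F
t=15: ready={A,E,F,H} → run F
t=16: ready={A,E,F,H} → run F
t=17: ready={A,E,F,H} → run F
t=18: ready={A,E,H} → run H
t=19: ready={A,E,H} → run H
t=20: ready={A,E} → run A
t=21: ready={A,E} → run A
t=22: ready={A,E} → run A
t=23: ready={A,E} → run A
t=24: ready={A,E} → run A
t=25: ready={E} → run E
t=26: ready={E} → run E
t=27: ready={E} → run E
t=28: ready={E} → run E
t=29: (idle)
t=30: (idle)
t=31: (idle)

context switches = 9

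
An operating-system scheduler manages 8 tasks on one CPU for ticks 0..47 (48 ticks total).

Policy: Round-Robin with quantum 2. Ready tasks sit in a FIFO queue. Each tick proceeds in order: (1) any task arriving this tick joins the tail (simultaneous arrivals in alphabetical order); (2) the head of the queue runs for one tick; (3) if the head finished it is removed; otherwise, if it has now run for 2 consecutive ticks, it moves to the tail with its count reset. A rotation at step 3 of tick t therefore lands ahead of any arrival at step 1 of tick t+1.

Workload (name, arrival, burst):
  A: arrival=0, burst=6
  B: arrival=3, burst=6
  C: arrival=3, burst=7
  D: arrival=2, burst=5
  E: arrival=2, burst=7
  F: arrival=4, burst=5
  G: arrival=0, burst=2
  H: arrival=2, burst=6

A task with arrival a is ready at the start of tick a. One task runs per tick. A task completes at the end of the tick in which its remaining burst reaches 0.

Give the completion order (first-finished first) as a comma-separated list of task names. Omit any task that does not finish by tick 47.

completion order = G, A, D, H, B, F, E, C

t=0: queue=[A,G] q_used=0 → run A
t=1: queue=[A,G] q_used=1 → run A
t=2: queue=[G,A,D,E,H] q_used=0 → run G
t=3: queue=[G,A,D,E,H,B,C] q_used=1 → run G
t=4: queue=[A,D,E,H,B,C,F] q_used=0 → run A
t=5: queue=[A,D,E,H,B,C,F] q_used=1 → run A
t=6: queue=[D,E,H,B,C,F,A] q_used=0 → run D
t=7: queue=[D,E,H,B,C,F,A] q_used=1 → run D
t=8: queue=[E,H,B,C,F,A,D] q_used=0 → run E
t=9: queue=[E,H,B,C,F,A,D] q_used=1 → run E
t=10: queue=[H,B,C,F,A,D,E] q_used=0 → run H
t=11: queue=[H,B,C,F,A,D,E] q_used=1 → run H
t=12: queue=[B,C,F,A,D,E,H] q_used=0 → run B
t=13: queue=[B,C,F,A,D,E,H] q_used=1 → run B
t=14: queue=[C,F,A,D,E,H,B] q_used=0 → run C
t=15: queue=[C,F,A,D,E,H,B] q_used=1 → run C
t=16: queue=[F,A,D,E,H,B,C] q_used=0 → run F
t=17: queue=[F,A,D,E,H,B,C] q_used=1 → run F
t=18: queue=[A,D,E,H,B,C,F] q_used=0 → run A
t=19: queue=[A,D,E,H,B,C,F] q_used=1 → run A
t=20: queue=[D,E,H,B,C,F] q_used=0 → run D
t=21: queue=[D,E,H,B,C,F] q_used=1 → run D
t=22: queue=[E,H,B,C,F,D] q_used=0 → run E
t=23: queue=[E,H,B,C,F,D] q_used=1 → run E
t=24: queue=[H,B,C,F,D,E] q_used=0 → run H
t=25: queue=[H,B,C,F,D,E] q_used=1 → run H
t=26: queue=[B,C,F,D,E,H] q_used=0 → run B
t=27: queue=[B,C,F,D,E,H] q_used=1 → run B
t=28: queue=[C,F,D,E,H,B] q_used=0 → run C
t=29: queue=[C,F,D,E,H,B] q_used=1 → run C
t=30: queue=[F,D,E,H,B,C] q_used=0 → run F
t=31: queue=[F,D,E,H,B,C] q_used=1 → run F
t=32: queue=[D,E,H,B,C,F] q_used=0 → run D
t=33: queue=[E,H,B,C,F] q_used=0 → run E
t=34: queue=[E,H,B,C,F] q_used=1 → run E
t=35: queue=[H,B,C,F,E] q_used=0 → run H
t=36: queue=[H,B,C,F,E] q_used=1 → run H
t=37: queue=[B,C,F,E] q_used=0 → run B
t=38: queue=[B,C,F,E] q_used=1 → run B
t=39: queue=[C,F,E] q_used=0 → run C
t=40: queue=[C,F,E] q_used=1 → run C
t=41: queue=[F,E,C] q_used=0 → run F
t=42: queue=[E,C] q_used=0 → run E
t=43: queue=[C] q_used=0 → run C
t=44: (idle)
t=45: (idle)
t=46: (idle)
t=47: (idle)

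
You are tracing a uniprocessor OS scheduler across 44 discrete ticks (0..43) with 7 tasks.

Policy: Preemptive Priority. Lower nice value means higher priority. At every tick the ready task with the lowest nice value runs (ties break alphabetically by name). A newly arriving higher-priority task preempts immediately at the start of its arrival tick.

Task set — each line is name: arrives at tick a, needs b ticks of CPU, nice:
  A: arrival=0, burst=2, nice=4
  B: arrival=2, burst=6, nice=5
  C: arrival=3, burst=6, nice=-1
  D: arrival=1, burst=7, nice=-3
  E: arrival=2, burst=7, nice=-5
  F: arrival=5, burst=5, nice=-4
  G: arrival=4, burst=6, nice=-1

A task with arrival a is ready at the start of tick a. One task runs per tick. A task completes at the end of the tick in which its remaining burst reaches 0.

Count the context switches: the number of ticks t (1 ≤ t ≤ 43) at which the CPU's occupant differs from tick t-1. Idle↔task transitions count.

t=0: ready={A} → run A
t=1: ready={A,D} → run D
t=2: ready={A,B,D,E} → run E
t=3: ready={A,B,C,D,E} → run E
t=4: ready={A,B,C,D,E,G} → run E
t=5: ready={A,B,C,D,E,F,G} → run E
t=6: ready={A,B,C,D,E,F,G} → run E
t=7: ready={A,B,C,D,E,F,G} → run E
t=8: ready={A,B,C,D,E,F,G} → run E
t=9: ready={A,B,C,D,F,G} → run F
t=10: ready={A,B,C,D,F,G} → run F
t=11: ready={A,B,C,D,F,G} → run F
t=12: ready={A,B,C,D,F,G} → run F
t=13: ready={A,B,C,D,F,G} → run F
t=14: ready={A,B,C,D,G} → run D
t=15: ready={A,B,C,D,G} → run D
t=16: ready={A,B,C,D,G} → run D
t=17: ready={A,B,C,D,G} → run D
t=18: ready={A,B,C,D,G} → run D
t=19: ready={A,B,C,D,G} → run D
t=20: ready={A,B,C,G} → run C
t=21: ready={A,B,C,G} → run C
t=22: ready={A,B,C,G} → run C
t=23: ready={A,B,C,G} → run C
t=24: ready={A,B,C,G} → run C
t=25: ready={A,B,C,G} → run C
t=26: ready={A,B,G} → run G
t=27: ready={A,B,G} → run G
t=28: ready={A,B,G} → run G
t=29: ready={A,B,G} → run G
t=30: ready={A,B,G} → run G
t=31: ready={A,B,G} → run G
t=32: ready={A,B} → run A
t=33: ready={B} → run B
t=34: ready={B} → run B
t=35: ready={B} → run B
t=36: ready={B} → run B
t=37: ready={B} → run B
t=38: ready={B} → run B
t=39: (idle)
t=40: (idle)
t=41: (idle)
t=42: (idle)
t=43: (idle)

context switches = 9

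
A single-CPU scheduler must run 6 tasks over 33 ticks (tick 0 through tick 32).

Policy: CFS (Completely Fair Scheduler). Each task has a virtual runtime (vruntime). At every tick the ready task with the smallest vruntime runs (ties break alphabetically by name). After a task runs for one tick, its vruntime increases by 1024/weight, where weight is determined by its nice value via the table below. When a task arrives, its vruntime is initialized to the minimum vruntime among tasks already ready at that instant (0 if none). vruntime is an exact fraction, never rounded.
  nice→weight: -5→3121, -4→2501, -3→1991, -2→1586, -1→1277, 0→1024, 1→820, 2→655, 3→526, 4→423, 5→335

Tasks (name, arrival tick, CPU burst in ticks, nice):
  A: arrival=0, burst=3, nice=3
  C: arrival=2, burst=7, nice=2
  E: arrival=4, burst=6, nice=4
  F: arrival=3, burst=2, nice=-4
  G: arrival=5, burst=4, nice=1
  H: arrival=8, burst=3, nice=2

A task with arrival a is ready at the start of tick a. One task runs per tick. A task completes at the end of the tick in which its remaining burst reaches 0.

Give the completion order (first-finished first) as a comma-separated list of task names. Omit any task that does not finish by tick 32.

t=0: vr[A=0] → run A
t=1: vr[A=512/263] → run A
t=2: vr[A=1024/263 C=1024/263] → run A
t=3: vr[C=1024/263 F=1024/263] → run C
t=4: vr[C=940032/172265 E=1024/263 F=1024/263] → run E
t=5: vr[C=940032/172265 E=702464/111249 F=1024/263 G=1024/263] → run F
t=6: vr[C=940032/172265 E=702464/111249 F=2830336/657763 G=1024/263] → run G
t=7: vr[C=940032/172265 E=702464/111249 F=2830336/657763 G=277248/53915] → run F
t=8: vr[C=940032/172265 E=702464/111249 G=277248/53915 H=277248/53915] → run G
t=9: vr[C=940032/172265 E=702464/111249 G=344576/53915 H=277248/53915] → run H
t=10: vr[C=940032/172265 E=702464/111249 G=344576/53915 H=9472256/1412573] → run C
t=11: vr[C=1209344/172265 E=702464/111249 G=344576/53915 H=9472256/1412573] → run E
t=12: vr[C=1209344/172265 E=971776/111249 G=344576/53915 H=9472256/1412573] → run G
t=13: vr[C=1209344/172265 E=971776/111249 G=411904/53915 H=9472256/1412573] → run H
t=14: vr[C=1209344/172265 E=971776/111249 G=411904/53915 H=58403072/7062865] → run C
t=15: vr[C=1478656/172265 E=971776/111249 G=411904/53915 H=58403072/7062865] → run G
t=16: vr[C=1478656/172265 E=971776/111249 H=58403072/7062865] → run H
t=17: vr[C=1478656/172265 E=971776/111249] → run C
t=18: vr[C=1747968/172265 E=971776/111249] → run E
t=19: vr[C=1747968/172265 E=413696/37083] → run C
t=20: vr[C=403456/34453 E=413696/37083] → run E
t=21: vr[C=403456/34453 E=1510400/111249] → run C
t=22: vr[C=2286592/172265 E=1510400/111249] → run C
t=23: vr[E=1510400/111249] → run E
t=24: vr[E=1779712/111249] → run E
t=25: (idle)
t=26: (idle)
t=27: (idle)
t=28: (idle)
t=29: (idle)
t=30: (idle)
t=31: (idle)
t=32: (idle)

completion order = A, F, G, H, C, E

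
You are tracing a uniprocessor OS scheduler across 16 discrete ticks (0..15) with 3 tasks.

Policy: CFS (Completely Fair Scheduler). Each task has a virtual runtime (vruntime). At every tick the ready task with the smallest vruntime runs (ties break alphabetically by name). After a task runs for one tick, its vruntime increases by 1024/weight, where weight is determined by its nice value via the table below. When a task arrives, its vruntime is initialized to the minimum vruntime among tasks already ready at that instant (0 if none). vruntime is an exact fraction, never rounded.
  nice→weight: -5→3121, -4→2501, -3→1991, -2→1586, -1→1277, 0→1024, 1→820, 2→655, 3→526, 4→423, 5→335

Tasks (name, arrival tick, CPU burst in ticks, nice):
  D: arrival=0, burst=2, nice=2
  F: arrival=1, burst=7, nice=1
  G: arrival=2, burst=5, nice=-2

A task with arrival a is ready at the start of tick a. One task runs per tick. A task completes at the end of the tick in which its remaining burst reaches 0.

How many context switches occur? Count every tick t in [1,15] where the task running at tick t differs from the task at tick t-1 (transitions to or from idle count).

context switches = 8

t=0: vr[D=0] → run D
t=1: vr[D=1024/655 F=1024/655] → run D
t=2: vr[F=1024/655 G=1024/655] → run F
t=3: vr[F=15104/5371 G=1024/655] → run G
t=4: vr[F=15104/5371 G=1147392/519415] → run G
t=5: vr[F=15104/5371 G=1482752/519415] → run F
t=6: vr[F=109056/26855 G=1482752/519415] → run G
t=7: vr[F=109056/26855 G=1818112/519415] → run G
t=8: vr[F=109056/26855 G=2153472/519415] → run F
t=9: vr[F=142592/26855 G=2153472/519415] → run G
t=10: vr[F=142592/26855] → run F
t=11: vr[F=176128/26855] → run F
t=12: vr[F=209664/26855] → run F
t=13: vr[F=48640/5371] → run F
t=14: (idle)
t=15: (idle)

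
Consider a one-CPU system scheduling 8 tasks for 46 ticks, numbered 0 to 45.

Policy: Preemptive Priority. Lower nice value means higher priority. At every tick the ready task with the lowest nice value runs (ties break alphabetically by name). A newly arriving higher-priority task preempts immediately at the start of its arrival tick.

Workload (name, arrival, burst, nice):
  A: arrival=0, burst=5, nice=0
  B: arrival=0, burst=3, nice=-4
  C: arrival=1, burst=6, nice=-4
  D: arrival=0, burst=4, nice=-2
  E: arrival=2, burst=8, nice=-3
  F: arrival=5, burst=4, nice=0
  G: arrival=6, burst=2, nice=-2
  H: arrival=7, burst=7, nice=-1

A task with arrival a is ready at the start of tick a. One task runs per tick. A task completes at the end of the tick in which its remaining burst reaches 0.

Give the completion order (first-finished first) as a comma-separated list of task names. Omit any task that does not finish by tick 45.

completion order = B, C, E, D, G, H, A, F

t=0: ready={A,B,D} → run B
t=1: ready={A,B,C,D} → run B
t=2: ready={A,B,C,D,E} → run B
t=3: ready={A,C,D,E} → run C
t=4: ready={A,C,D,E} → run C
t=5: ready={A,C,D,E,F} → run C
t=6: ready={A,C,D,E,F,G} → run C
t=7: ready={A,C,D,E,F,G,H} → run C
t=8: ready={A,C,D,E,F,G,H} → run C
t=9: ready={A,D,E,F,G,H} → run E
t=10: ready={A,D,E,F,G,H} → run E
t=11: ready={A,D,E,F,G,H} → run E
t=12: ready={A,D,E,F,G,H} → run E
t=13: ready={A,D,E,F,G,H} → run E
t=14: ready={A,D,E,F,G,H} → run E
t=15: ready={A,D,E,F,G,H} → run E
t=16: ready={A,D,E,F,G,H} → run E
t=17: ready={A,D,F,G,H} → run D
t=18: ready={A,D,F,G,H} → run D
t=19: ready={A,D,F,G,H} → run D
t=20: ready={A,D,F,G,H} → run D
t=21: ready={A,F,G,H} → run G
t=22: ready={A,F,G,H} → run G
t=23: ready={A,F,H} → run H
t=24: ready={A,F,H} → run H
t=25: ready={A,F,H} → run H
t=26: ready={A,F,H} → run H
t=27: ready={A,F,H} → run H
t=28: ready={A,F,H} → run H
t=29: ready={A,F,H} → run H
t=30: ready={A,F} → run A
t=31: ready={A,F} → run A
t=32: ready={A,F} → run A
t=33: ready={A,F} → run A
t=34: ready={A,F} → run A
t=35: ready={F} → run F
t=36: ready={F} → run F
t=37: ready={F} → run F
t=38: ready={F} → run F
t=39: (idle)
t=40: (idle)
t=41: (idle)
t=42: (idle)
t=43: (idle)
t=44: (idle)
t=45: (idle)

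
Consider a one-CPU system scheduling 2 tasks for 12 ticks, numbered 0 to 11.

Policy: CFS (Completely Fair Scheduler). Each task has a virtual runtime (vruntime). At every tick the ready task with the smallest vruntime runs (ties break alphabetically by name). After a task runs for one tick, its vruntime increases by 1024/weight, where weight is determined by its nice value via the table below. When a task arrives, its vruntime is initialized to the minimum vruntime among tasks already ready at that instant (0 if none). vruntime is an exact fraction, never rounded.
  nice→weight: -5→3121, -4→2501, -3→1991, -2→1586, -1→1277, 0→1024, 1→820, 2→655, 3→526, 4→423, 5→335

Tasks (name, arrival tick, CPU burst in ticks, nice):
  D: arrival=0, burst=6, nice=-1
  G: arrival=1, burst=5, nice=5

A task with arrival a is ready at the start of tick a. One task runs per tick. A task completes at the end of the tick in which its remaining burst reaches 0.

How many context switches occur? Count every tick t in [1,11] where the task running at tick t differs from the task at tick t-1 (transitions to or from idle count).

t=0: vr[D=0] → run D
t=1: vr[D=1024/1277 G=1024/1277] → run D
t=2: vr[D=2048/1277 G=1024/1277] → run G
t=3: vr[D=2048/1277 G=1650688/427795] → run D
t=4: vr[D=3072/1277 G=1650688/427795] → run D
t=5: vr[D=4096/1277 G=1650688/427795] → run D
t=6: vr[D=5120/1277 G=1650688/427795] → run G
t=7: vr[D=5120/1277 G=2958336/427795] → run D
t=8: vr[G=2958336/427795] → run G
t=9: vr[G=4265984/427795] → run G
t=10: vr[G=5573632/427795] → run G
t=11: (idle)

context switches = 6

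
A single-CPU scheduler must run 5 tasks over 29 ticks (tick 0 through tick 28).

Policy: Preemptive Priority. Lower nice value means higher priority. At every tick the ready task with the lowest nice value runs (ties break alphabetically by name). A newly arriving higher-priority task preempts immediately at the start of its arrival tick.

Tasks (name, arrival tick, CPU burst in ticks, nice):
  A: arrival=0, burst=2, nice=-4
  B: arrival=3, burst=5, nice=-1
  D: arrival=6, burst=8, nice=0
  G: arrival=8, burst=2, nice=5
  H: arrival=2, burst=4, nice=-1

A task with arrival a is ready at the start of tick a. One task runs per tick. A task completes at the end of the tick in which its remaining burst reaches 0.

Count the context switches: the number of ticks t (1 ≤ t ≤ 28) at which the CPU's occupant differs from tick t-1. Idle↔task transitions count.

context switches = 6

t=0: ready={A} → run A
t=1: ready={A} → run A
t=2: ready={H} → run H
t=3: ready={B,H} → run B
t=4: ready={B,H} → run B
t=5: ready={B,H} → run B
t=6: ready={B,D,H} → run B
t=7: ready={B,D,H} → run B
t=8: ready={D,G,H} → run H
t=9: ready={D,G,H} → run H
t=10: ready={D,G,H} → run H
t=11: ready={D,G} → run D
t=12: ready={D,G} → run D
t=13: ready={D,G} → run D
t=14: ready={D,G} → run D
t=15: ready={D,G} → run D
t=16: ready={D,G} → run D
t=17: ready={D,G} → run D
t=18: ready={D,G} → run D
t=19: ready={G} → run G
t=20: ready={G} → run G
t=21: (idle)
t=22: (idle)
t=23: (idle)
t=24: (idle)
t=25: (idle)
t=26: (idle)
t=27: (idle)
t=28: (idle)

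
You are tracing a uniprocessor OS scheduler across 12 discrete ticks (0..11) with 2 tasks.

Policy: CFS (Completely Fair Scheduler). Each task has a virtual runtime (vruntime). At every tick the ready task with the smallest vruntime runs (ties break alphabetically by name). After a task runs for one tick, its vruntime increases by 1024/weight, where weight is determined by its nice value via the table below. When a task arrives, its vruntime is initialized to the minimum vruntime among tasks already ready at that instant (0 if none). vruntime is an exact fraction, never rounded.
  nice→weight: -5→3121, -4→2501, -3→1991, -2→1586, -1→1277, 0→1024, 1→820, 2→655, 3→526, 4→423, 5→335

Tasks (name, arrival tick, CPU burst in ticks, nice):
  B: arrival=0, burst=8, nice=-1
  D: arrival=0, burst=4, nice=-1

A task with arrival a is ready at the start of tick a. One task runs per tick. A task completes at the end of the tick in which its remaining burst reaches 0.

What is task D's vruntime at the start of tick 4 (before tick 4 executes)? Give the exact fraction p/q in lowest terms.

vruntime(D, start of tick 4) = 2048/1277

t=0: vr[B=0 D=0] → run B
t=1: vr[B=1024/1277 D=0] → run D
t=2: vr[B=1024/1277 D=1024/1277] → run B
t=3: vr[B=2048/1277 D=1024/1277] → run D
t=4: vr[B=2048/1277 D=2048/1277] → run B
t=5: vr[B=3072/1277 D=2048/1277] → run D
t=6: vr[B=3072/1277 D=3072/1277] → run B
t=7: vr[B=4096/1277 D=3072/1277] → run D
t=8: vr[B=4096/1277] → run B
t=9: vr[B=5120/1277] → run B
t=10: vr[B=6144/1277] → run B
t=11: vr[B=7168/1277] → run B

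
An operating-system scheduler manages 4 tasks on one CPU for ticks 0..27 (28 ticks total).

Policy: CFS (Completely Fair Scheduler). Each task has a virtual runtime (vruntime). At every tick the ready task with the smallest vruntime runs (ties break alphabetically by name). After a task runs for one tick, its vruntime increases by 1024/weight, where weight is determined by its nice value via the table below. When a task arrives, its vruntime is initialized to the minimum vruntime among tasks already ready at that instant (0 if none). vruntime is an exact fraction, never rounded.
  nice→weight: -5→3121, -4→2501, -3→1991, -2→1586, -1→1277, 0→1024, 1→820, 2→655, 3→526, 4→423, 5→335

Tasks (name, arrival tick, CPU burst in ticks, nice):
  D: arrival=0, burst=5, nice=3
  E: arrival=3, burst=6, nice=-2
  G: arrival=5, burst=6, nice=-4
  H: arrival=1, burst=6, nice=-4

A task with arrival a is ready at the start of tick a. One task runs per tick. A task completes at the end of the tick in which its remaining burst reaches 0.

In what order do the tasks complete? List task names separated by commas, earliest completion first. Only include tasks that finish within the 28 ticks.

t=0: vr[D=0] → run D
t=1: vr[D=512/263 H=512/263] → run D
t=2: vr[D=1024/263 H=512/263] → run H
t=3: vr[D=1024/263 E=1549824/657763 H=1549824/657763] → run E
t=4: vr[D=1024/263 E=25668608/8550919 H=1549824/657763] → run H
t=5: vr[D=1024/263 E=25668608/8550919 G=1819136/657763 H=1819136/657763] → run G
t=6: vr[D=1024/263 E=25668608/8550919 G=2088448/657763 H=1819136/657763] → run H
t=7: vr[D=1024/263 E=25668608/8550919 G=2088448/657763 H=2088448/657763] → run E
t=8: vr[D=1024/263 E=31189504/8550919 G=2088448/657763 H=2088448/657763] → run G
t=9: vr[D=1024/263 E=31189504/8550919 G=2357760/657763 H=2088448/657763] → run H
t=10: vr[D=1024/263 E=31189504/8550919 G=2357760/657763 H=2357760/657763] → run G
t=11: vr[D=1024/263 E=31189504/8550919 G=2627072/657763 H=2357760/657763] → run H
t=12: vr[D=1024/263 E=31189504/8550919 G=2627072/657763 H=2627072/657763] → run E
t=13: vr[D=1024/263 E=36710400/8550919 G=2627072/657763 H=2627072/657763] → run D
t=14: vr[D=1536/263 E=36710400/8550919 G=2627072/657763 H=2627072/657763] → run G
t=15: vr[D=1536/263 E=36710400/8550919 G=2896384/657763 H=2627072/657763] → run H
t=16: vr[D=1536/263 E=36710400/8550919 G=2896384/657763] → run E
t=17: vr[D=1536/263 E=42231296/8550919 G=2896384/657763] → run G
t=18: vr[D=1536/263 E=42231296/8550919 G=3165696/657763] → run G
t=19: vr[D=1536/263 E=42231296/8550919] → run E
t=20: vr[D=1536/263 E=47752192/8550919] → run E
t=21: vr[D=1536/263] → run D
t=22: vr[D=2048/263] → run D
t=23: (idle)
t=24: (idle)
t=25: (idle)
t=26: (idle)
t=27: (idle)

completion order = H, G, E, D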